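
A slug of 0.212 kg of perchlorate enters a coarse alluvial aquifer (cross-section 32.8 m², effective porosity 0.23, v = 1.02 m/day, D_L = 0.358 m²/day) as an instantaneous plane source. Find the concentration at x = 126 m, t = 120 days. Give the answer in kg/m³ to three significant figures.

For an instantaneous plane source, C(x,t) = M/(n_e·A·√(4πDt)) · exp(−(x−vt)²/(4Dt)), with n_e·A the pore (flow) area.
Plume center vt = 1.02 × 120 = 122.4 m, so the well at 126 m is 3.6 m downgradient of the peak.
√(4πDt) = 23.23 m, giving peak height M/(n_e·A·√(4πDt)) = 0.212/(0.23 × 32.8 × 23.23) = 0.001210 kg/m³.
(x−vt)²/(4Dt) = (3.6)²/(4 × 0.358 × 120) = 0.07542; exp(−0.07542) = 0.9274.
C = 0.001210 × 0.9274 = 0.00112 kg/m³.

0.00112 kg/m³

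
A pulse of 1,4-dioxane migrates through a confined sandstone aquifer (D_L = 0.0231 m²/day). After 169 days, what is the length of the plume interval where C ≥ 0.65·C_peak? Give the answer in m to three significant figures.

The plume is Gaussian with σ = √(2Dt) = √(2 × 0.0231 × 169) = 2.794 m.
C/C_peak = exp(−Δx²/(2σ²)) = 0.65 ⇒ Δx = σ·√(−2 ln 0.65) = 2.794 × 0.9282 = 2.593 m.
Width = 2Δx = 5.19 m.

5.19 m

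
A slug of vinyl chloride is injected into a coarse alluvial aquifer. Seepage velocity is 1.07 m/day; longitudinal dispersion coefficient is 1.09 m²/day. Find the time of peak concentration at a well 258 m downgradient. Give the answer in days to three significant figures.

240 days

For the 1D instantaneous-source solution, setting ∂C/∂t = 0 at fixed x gives v²t² + 2Dt − x² = 0, so t = (√(D² + v²x²) − D)/v².
√(D² + v²x²) = √(1.09² + 1.07² × 258²) = 276.1; v² = 1.1449.
t = (276.1 − 1.09)/1.1449 = 240 days (vs. the pure-advection estimate x/v = 241 d).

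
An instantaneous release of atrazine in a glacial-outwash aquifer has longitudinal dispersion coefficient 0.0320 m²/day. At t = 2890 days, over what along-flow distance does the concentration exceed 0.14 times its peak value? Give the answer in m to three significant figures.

53.9 m

The plume is Gaussian with σ = √(2Dt) = √(2 × 0.0320 × 2890) = 13.60 m.
C/C_peak = exp(−Δx²/(2σ²)) = 0.14 ⇒ Δx = σ·√(−2 ln 0.14) = 13.60 × 1.983 = 26.97 m.
Width = 2Δx = 53.9 m.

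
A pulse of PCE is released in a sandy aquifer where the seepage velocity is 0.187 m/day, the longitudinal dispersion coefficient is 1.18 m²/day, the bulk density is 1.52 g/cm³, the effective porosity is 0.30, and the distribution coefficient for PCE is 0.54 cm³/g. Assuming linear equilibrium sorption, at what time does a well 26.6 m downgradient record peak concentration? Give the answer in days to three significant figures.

Retardation factor R = 1 + ρ_b·K_d/n = 1 + 1.52 × 0.54/0.30 = 3.736.
Sorption retards both mechanisms: v_R = v/R = 0.05005 m/day, D_R = D/R = 0.3158 m²/day.
Peak time from v_R²t² + 2D_R t − x² = 0: t = (√(D_R² + v_R²x²) − D_R)/v_R².
√(D_R² + v_R²x²) = √(0.3158² + 0.05005² × 26.6²) = 1.368; v_R² = 0.002505.
t = (1.368 − 0.3158)/0.002505 = 420 days.

420 days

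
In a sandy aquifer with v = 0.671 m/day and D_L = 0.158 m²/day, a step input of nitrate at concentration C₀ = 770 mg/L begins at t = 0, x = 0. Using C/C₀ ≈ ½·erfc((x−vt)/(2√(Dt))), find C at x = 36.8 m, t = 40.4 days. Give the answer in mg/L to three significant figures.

For a continuous step input, C/C₀ ≈ ½·erfc((x−vt)/(2√(Dt))).
vt = 0.671 × 40.4 = 27.1084 m and 2√(Dt) = 2√(0.158 × 40.4) = 5.053 m.
Argument (x−vt)/(2√(Dt)) = (36.8 − 27.1084)/5.053 = 1.918; ½·erfc(1.918) = 0.003339.
C = 770 × 0.003339 = 2.57 mg/L.

2.57 mg/L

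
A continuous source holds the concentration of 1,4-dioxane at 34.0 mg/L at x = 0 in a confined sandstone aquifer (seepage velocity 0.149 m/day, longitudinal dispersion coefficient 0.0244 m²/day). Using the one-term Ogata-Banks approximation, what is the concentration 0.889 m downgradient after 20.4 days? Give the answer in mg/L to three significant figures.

33.5 mg/L

For a continuous step input, C/C₀ ≈ ½·erfc((x−vt)/(2√(Dt))).
vt = 0.149 × 20.4 = 3.0396 m and 2√(Dt) = 2√(0.0244 × 20.4) = 1.411 m.
Argument (x−vt)/(2√(Dt)) = (0.889 − 3.0396)/1.411 = -1.524; ½·erfc(-1.524) = 0.9844.
C = 34.0 × 0.9844 = 33.5 mg/L.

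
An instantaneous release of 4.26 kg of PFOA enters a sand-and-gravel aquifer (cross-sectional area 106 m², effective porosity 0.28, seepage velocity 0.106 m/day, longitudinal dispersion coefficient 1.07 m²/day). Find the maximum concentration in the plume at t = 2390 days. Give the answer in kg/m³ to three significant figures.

0.000801 kg/m³

The peak of an instantaneous 1D plume sits at x = vt; there the Gaussian factor is 1 and C_max = M/(n_e·A·√(4πDt)), where n_e·A is the pore area the mass is dissolved in.
√(4πDt) = √(4π × 1.07 × 2390) = 179.3 m, so C_max = 4.26/(0.28 × 106 × 179.3) = 0.000801 kg/m³.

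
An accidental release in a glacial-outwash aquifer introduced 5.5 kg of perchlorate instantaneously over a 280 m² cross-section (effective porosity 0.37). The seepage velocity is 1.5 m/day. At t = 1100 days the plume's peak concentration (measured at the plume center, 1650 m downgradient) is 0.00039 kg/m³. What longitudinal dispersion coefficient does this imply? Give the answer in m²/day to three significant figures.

At the plume center C_max = M/(n_e·A·√(4πDt)), so D = M²/(4πt·(n_e·A·C_max)²).
n_e·A·C_max = 0.37 × 280 × 0.00039 = 0.04040 kg/m.
D = 5.5²/(4π × 1100 × 0.04040²) = 1.34 m²/day.

1.34 m²/day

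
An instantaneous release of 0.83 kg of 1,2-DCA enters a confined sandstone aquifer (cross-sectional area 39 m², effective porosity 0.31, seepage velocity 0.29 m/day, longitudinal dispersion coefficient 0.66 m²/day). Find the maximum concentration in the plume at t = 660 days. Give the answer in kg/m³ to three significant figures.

The peak of an instantaneous 1D plume sits at x = vt; there the Gaussian factor is 1 and C_max = M/(n_e·A·√(4πDt)), where n_e·A is the pore area the mass is dissolved in.
√(4πDt) = √(4π × 0.66 × 660) = 73.99 m, so C_max = 0.83/(0.31 × 39 × 73.99) = 0.000928 kg/m³.

0.000928 kg/m³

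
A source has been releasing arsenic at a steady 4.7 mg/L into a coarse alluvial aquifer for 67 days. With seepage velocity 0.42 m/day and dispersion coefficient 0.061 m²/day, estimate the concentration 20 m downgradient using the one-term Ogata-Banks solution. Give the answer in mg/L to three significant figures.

4.69 mg/L

For a continuous step input, C/C₀ ≈ ½·erfc((x−vt)/(2√(Dt))).
vt = 0.42 × 67 = 28.14 m and 2√(Dt) = 2√(0.061 × 67) = 4.043 m.
Argument (x−vt)/(2√(Dt)) = (20 − 28.14)/4.043 = -2.013; ½·erfc(-2.013) = 0.9978.
C = 4.7 × 0.9978 = 4.69 mg/L.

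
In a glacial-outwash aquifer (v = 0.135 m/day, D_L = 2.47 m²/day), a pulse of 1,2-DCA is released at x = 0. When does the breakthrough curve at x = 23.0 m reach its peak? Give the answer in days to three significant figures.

82.2 days

For the 1D instantaneous-source solution, setting ∂C/∂t = 0 at fixed x gives v²t² + 2Dt − x² = 0, so t = (√(D² + v²x²) − D)/v².
√(D² + v²x²) = √(2.47² + 0.135² × 23.0²) = 3.968; v² = 0.018225.
t = (3.968 − 2.47)/0.018225 = 82.2 days (vs. the pure-advection estimate x/v = 170 d).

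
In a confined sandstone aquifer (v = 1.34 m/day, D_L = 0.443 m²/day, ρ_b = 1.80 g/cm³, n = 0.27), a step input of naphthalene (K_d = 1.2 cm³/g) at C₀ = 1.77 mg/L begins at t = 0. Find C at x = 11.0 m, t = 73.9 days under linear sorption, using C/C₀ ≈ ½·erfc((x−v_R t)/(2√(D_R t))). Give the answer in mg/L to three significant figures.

0.886 mg/L

Retardation factor R = 1 + ρ_b·K_d/n = 1 + 1.80 × 1.2/0.27 = 9.000.
Sorption retards both mechanisms: v_R = v/R = 0.1489 m/day, D_R = D/R = 0.04922 m²/day.
v_R·t = 0.1489 × 73.9 = 11.00371 m; 2√(D_R t) = 3.814 m; argument = (11.0 − 11.00371)/3.814 = -0.0009727.
C = C₀ × ½·erfc(-0.0009727) = 1.77 × 0.5005 = 0.886 mg/L.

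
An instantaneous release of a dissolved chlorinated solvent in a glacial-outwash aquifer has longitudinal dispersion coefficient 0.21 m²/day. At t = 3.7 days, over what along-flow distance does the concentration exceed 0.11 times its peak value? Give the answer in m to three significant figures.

5.24 m

The plume is Gaussian with σ = √(2Dt) = √(2 × 0.21 × 3.7) = 1.247 m.
C/C_peak = exp(−Δx²/(2σ²)) = 0.11 ⇒ Δx = σ·√(−2 ln 0.11) = 1.247 × 2.101 = 2.620 m.
Width = 2Δx = 5.24 m.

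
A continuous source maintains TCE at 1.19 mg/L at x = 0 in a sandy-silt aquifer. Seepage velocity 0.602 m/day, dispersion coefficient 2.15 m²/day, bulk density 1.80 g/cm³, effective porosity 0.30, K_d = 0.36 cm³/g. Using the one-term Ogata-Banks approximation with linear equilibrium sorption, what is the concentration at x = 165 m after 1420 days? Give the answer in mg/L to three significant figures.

Retardation factor R = 1 + ρ_b·K_d/n = 1 + 1.80 × 0.36/0.30 = 3.160.
Sorption retards both mechanisms: v_R = v/R = 0.1905 m/day, D_R = D/R = 0.6804 m²/day.
v_R·t = 0.1905 × 1420 = 270.51 m; 2√(D_R t) = 62.17 m; argument = (165 − 270.51)/62.17 = -1.697.
C = C₀ × ½·erfc(-1.697) = 1.19 × 0.9918 = 1.18 mg/L.

1.18 mg/L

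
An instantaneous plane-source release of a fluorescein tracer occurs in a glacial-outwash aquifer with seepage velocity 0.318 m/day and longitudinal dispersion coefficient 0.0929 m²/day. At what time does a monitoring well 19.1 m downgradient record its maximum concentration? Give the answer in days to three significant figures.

59.2 days

For the 1D instantaneous-source solution, setting ∂C/∂t = 0 at fixed x gives v²t² + 2Dt − x² = 0, so t = (√(D² + v²x²) − D)/v².
√(D² + v²x²) = √(0.0929² + 0.318² × 19.1²) = 6.075; v² = 0.101124.
t = (6.075 − 0.0929)/0.101124 = 59.2 days (vs. the pure-advection estimate x/v = 60.1 d).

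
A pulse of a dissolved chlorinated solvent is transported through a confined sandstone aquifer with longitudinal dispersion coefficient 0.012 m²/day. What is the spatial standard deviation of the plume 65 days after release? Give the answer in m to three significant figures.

Dispersive spreading gives a Gaussian with σ² = 2Dt; advection only shifts the center.
σ = √(2 × 0.012 × 65) = 1.25 m.

1.25 m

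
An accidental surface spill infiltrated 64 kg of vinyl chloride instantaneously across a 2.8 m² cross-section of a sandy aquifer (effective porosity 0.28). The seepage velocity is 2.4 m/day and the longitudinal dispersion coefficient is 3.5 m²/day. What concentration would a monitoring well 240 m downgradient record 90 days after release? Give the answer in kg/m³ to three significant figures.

0.821 kg/m³

For an instantaneous plane source, C(x,t) = M/(n_e·A·√(4πDt)) · exp(−(x−vt)²/(4Dt)), with n_e·A the pore (flow) area.
Plume center vt = 2.4 × 90 = 216 m, so the well at 240 m is 24 m downgradient of the peak.
√(4πDt) = 62.92 m, giving peak height M/(n_e·A·√(4πDt)) = 64/(0.28 × 2.8 × 62.92) = 1.297 kg/m³.
(x−vt)²/(4Dt) = (24)²/(4 × 3.5 × 90) = 0.4571; exp(−0.4571) = 0.6331.
C = 1.297 × 0.6331 = 0.821 kg/m³.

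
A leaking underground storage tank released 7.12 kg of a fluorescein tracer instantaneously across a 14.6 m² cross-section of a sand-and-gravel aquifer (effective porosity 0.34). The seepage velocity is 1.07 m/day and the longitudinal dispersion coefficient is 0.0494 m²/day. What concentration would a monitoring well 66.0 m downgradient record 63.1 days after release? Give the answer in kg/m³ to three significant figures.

0.191 kg/m³

For an instantaneous plane source, C(x,t) = M/(n_e·A·√(4πDt)) · exp(−(x−vt)²/(4Dt)), with n_e·A the pore (flow) area.
Plume center vt = 1.07 × 63.1 = 67.517 m, so the well at 66.0 m is 1.517 m upgradient of the peak.
√(4πDt) = 6.259 m, giving peak height M/(n_e·A·√(4πDt)) = 7.12/(0.34 × 14.6 × 6.259) = 0.2292 kg/m³.
(x−vt)²/(4Dt) = (-1.517)²/(4 × 0.0494 × 63.1) = 0.1846; exp(−0.1846) = 0.8314.
C = 0.2292 × 0.8314 = 0.191 kg/m³.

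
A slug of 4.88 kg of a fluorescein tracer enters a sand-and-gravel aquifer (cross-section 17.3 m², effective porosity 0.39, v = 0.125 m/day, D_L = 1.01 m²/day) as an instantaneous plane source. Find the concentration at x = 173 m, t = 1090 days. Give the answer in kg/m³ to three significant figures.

0.00453 kg/m³

For an instantaneous plane source, C(x,t) = M/(n_e·A·√(4πDt)) · exp(−(x−vt)²/(4Dt)), with n_e·A the pore (flow) area.
Plume center vt = 0.125 × 1090 = 136.25 m, so the well at 173 m is 36.75 m downgradient of the peak.
√(4πDt) = 117.6 m, giving peak height M/(n_e·A·√(4πDt)) = 4.88/(0.39 × 17.3 × 117.6) = 0.006150 kg/m³.
(x−vt)²/(4Dt) = (36.75)²/(4 × 1.01 × 1090) = 0.3067; exp(−0.3067) = 0.7359.
C = 0.006150 × 0.7359 = 0.00453 kg/m³.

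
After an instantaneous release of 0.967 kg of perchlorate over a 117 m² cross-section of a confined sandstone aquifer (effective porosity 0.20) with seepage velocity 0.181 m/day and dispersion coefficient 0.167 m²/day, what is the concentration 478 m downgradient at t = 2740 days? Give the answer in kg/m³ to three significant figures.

For an instantaneous plane source, C(x,t) = M/(n_e·A·√(4πDt)) · exp(−(x−vt)²/(4Dt)), with n_e·A the pore (flow) area.
Plume center vt = 0.181 × 2740 = 495.94 m, so the well at 478 m is 17.94 m upgradient of the peak.
√(4πDt) = 75.83 m, giving peak height M/(n_e·A·√(4πDt)) = 0.967/(0.20 × 117 × 75.83) = 0.0005450 kg/m³.
(x−vt)²/(4Dt) = (-17.94)²/(4 × 0.167 × 2740) = 0.1758; exp(−0.1758) = 0.8388.
C = 0.0005450 × 0.8388 = 0.000457 kg/m³.

0.000457 kg/m³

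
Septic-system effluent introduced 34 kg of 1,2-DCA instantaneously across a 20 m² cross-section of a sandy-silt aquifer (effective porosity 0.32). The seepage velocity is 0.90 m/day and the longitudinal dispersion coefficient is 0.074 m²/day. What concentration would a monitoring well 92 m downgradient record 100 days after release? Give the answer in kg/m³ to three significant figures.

For an instantaneous plane source, C(x,t) = M/(n_e·A·√(4πDt)) · exp(−(x−vt)²/(4Dt)), with n_e·A the pore (flow) area.
Plume center vt = 0.90 × 100 = 90 m, so the well at 92 m is 2 m downgradient of the peak.
√(4πDt) = 9.643 m, giving peak height M/(n_e·A·√(4πDt)) = 34/(0.32 × 20 × 9.643) = 0.5509 kg/m³.
(x−vt)²/(4Dt) = (2)²/(4 × 0.074 × 100) = 0.1351; exp(−0.1351) = 0.8736.
C = 0.5509 × 0.8736 = 0.481 kg/m³.

0.481 kg/m³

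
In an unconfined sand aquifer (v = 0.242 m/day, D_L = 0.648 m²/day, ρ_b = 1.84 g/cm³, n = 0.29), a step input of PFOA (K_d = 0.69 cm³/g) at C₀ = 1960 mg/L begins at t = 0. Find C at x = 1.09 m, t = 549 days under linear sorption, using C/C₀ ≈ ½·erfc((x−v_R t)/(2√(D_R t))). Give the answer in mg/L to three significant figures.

1920 mg/L

Retardation factor R = 1 + ρ_b·K_d/n = 1 + 1.84 × 0.69/0.29 = 5.378.
Sorption retards both mechanisms: v_R = v/R = 0.04500 m/day, D_R = D/R = 0.1205 m²/day.
v_R·t = 0.04500 × 549 = 24.705 m; 2√(D_R t) = 16.27 m; argument = (1.09 − 24.705)/16.27 = -1.451.
C = C₀ × ½·erfc(-1.451) = 1960 × 0.9799 = 1920 mg/L.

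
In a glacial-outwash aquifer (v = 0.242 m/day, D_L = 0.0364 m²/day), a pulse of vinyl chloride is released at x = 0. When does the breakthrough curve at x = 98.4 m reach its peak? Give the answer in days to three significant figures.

406 days

For the 1D instantaneous-source solution, setting ∂C/∂t = 0 at fixed x gives v²t² + 2Dt − x² = 0, so t = (√(D² + v²x²) − D)/v².
√(D² + v²x²) = √(0.0364² + 0.242² × 98.4²) = 23.81; v² = 0.058564.
t = (23.81 − 0.0364)/0.058564 = 406 days (vs. the pure-advection estimate x/v = 407 d).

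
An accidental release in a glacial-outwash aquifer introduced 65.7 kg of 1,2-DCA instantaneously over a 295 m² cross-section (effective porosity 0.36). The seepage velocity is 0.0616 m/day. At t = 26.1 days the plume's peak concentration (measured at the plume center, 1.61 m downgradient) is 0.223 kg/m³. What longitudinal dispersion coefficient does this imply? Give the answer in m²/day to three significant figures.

At the plume center C_max = M/(n_e·A·√(4πDt)), so D = M²/(4πt·(n_e·A·C_max)²).
n_e·A·C_max = 0.36 × 295 × 0.223 = 23.68 kg/m.
D = 65.7²/(4π × 26.1 × 23.68²) = 0.0235 m²/day.

0.0235 m²/day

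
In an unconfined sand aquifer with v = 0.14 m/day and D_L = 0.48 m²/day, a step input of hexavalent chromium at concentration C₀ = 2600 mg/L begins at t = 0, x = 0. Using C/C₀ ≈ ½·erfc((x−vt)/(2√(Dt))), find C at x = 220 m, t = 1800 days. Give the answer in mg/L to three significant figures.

2030 mg/L

For a continuous step input, C/C₀ ≈ ½·erfc((x−vt)/(2√(Dt))).
vt = 0.14 × 1800 = 252 m and 2√(Dt) = 2√(0.48 × 1800) = 58.79 m.
Argument (x−vt)/(2√(Dt)) = (220 − 252)/58.79 = -0.5443; ½·erfc(-0.5443) = 0.7793.
C = 2600 × 0.7793 = 2030 mg/L.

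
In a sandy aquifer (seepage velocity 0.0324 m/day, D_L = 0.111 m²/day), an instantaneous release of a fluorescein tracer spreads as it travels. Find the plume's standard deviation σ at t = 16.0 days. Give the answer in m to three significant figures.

1.88 m

Dispersive spreading gives a Gaussian with σ² = 2Dt; advection only shifts the center.
σ = √(2 × 0.111 × 16.0) = 1.88 m.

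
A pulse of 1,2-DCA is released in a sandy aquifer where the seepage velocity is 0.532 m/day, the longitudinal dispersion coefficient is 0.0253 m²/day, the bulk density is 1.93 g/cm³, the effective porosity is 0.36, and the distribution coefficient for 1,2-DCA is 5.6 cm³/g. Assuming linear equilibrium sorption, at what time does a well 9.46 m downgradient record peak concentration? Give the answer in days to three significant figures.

549 days

Retardation factor R = 1 + ρ_b·K_d/n = 1 + 1.93 × 5.6/0.36 = 31.02.
Sorption retards both mechanisms: v_R = v/R = 0.01715 m/day, D_R = D/R = 0.0008156 m²/day.
Peak time from v_R²t² + 2D_R t − x² = 0: t = (√(D_R² + v_R²x²) − D_R)/v_R².
√(D_R² + v_R²x²) = √(0.0008156² + 0.01715² × 9.46²) = 0.1622; v_R² = 0.0002941.
t = (0.1622 − 0.0008156)/0.0002941 = 549 days.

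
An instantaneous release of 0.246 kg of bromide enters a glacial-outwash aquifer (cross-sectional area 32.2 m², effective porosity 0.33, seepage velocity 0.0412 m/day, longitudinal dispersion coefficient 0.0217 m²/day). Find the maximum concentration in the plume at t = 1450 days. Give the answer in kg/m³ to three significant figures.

The peak of an instantaneous 1D plume sits at x = vt; there the Gaussian factor is 1 and C_max = M/(n_e·A·√(4πDt)), where n_e·A is the pore area the mass is dissolved in.
√(4πDt) = √(4π × 0.0217 × 1450) = 19.88 m, so C_max = 0.246/(0.33 × 32.2 × 19.88) = 0.00116 kg/m³.

0.00116 kg/m³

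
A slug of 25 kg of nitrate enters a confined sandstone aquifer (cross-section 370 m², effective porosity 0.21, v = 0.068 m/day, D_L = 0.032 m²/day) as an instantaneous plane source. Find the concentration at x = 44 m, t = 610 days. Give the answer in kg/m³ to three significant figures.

0.0189 kg/m³

For an instantaneous plane source, C(x,t) = M/(n_e·A·√(4πDt)) · exp(−(x−vt)²/(4Dt)), with n_e·A the pore (flow) area.
Plume center vt = 0.068 × 610 = 41.48 m, so the well at 44 m is 2.52 m downgradient of the peak.
√(4πDt) = 15.66 m, giving peak height M/(n_e·A·√(4πDt)) = 25/(0.21 × 370 × 15.66) = 0.02055 kg/m³.
(x−vt)²/(4Dt) = (2.52)²/(4 × 0.032 × 610) = 0.08133; exp(−0.08133) = 0.9219.
C = 0.02055 × 0.9219 = 0.0189 kg/m³.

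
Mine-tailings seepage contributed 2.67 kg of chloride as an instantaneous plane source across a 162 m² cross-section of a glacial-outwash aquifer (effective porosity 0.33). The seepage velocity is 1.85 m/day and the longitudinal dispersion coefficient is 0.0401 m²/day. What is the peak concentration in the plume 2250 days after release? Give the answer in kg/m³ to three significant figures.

The peak of an instantaneous 1D plume sits at x = vt; there the Gaussian factor is 1 and C_max = M/(n_e·A·√(4πDt)), where n_e·A is the pore area the mass is dissolved in.
√(4πDt) = √(4π × 0.0401 × 2250) = 33.67 m, so C_max = 2.67/(0.33 × 162 × 33.67) = 0.00148 kg/m³.

0.00148 kg/m³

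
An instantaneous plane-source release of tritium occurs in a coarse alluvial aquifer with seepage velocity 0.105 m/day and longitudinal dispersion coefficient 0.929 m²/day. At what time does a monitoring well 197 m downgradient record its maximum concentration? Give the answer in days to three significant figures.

1790 days

For the 1D instantaneous-source solution, setting ∂C/∂t = 0 at fixed x gives v²t² + 2Dt − x² = 0, so t = (√(D² + v²x²) − D)/v².
√(D² + v²x²) = √(0.929² + 0.105² × 197²) = 20.71; v² = 0.011025.
t = (20.71 − 0.929)/0.011025 = 1790 days (vs. the pure-advection estimate x/v = 1880 d).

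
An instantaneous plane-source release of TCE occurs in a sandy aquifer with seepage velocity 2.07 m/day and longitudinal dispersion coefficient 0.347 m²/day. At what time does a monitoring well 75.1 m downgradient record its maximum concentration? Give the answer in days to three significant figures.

36.2 days

For the 1D instantaneous-source solution, setting ∂C/∂t = 0 at fixed x gives v²t² + 2Dt − x² = 0, so t = (√(D² + v²x²) − D)/v².
√(D² + v²x²) = √(0.347² + 2.07² × 75.1²) = 155.5; v² = 4.2849.
t = (155.5 − 0.347)/4.2849 = 36.2 days (vs. the pure-advection estimate x/v = 36.3 d).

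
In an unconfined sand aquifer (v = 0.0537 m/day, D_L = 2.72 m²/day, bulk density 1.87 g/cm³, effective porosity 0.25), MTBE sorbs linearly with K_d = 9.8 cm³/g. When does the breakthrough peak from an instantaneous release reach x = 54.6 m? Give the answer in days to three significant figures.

33000 days

Retardation factor R = 1 + ρ_b·K_d/n = 1 + 1.87 × 9.8/0.25 = 74.30.
Sorption retards both mechanisms: v_R = v/R = 0.0007227 m/day, D_R = D/R = 0.03661 m²/day.
Peak time from v_R²t² + 2D_R t − x² = 0: t = (√(D_R² + v_R²x²) − D_R)/v_R².
√(D_R² + v_R²x²) = √(0.03661² + 0.0007227² × 54.6²) = 0.05383; v_R² = 5.223e-07.
t = (0.05383 − 0.03661)/5.223e-07 = 33000 days.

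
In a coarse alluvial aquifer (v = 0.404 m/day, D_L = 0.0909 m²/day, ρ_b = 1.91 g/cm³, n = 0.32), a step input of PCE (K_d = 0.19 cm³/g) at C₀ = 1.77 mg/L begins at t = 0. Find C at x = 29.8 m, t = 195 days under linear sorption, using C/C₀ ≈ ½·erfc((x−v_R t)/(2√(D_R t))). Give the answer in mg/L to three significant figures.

1.70 mg/L

Retardation factor R = 1 + ρ_b·K_d/n = 1 + 1.91 × 0.19/0.32 = 2.134.
Sorption retards both mechanisms: v_R = v/R = 0.1893 m/day, D_R = D/R = 0.04260 m²/day.
v_R·t = 0.1893 × 195 = 36.9135 m; 2√(D_R t) = 5.764 m; argument = (29.8 − 36.9135)/5.764 = -1.234.
C = C₀ × ½·erfc(-1.234) = 1.77 × 0.9595 = 1.70 mg/L.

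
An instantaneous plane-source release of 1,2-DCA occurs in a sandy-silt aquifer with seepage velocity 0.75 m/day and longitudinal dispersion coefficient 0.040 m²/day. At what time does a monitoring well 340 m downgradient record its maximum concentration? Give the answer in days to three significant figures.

453 days

For the 1D instantaneous-source solution, setting ∂C/∂t = 0 at fixed x gives v²t² + 2Dt − x² = 0, so t = (√(D² + v²x²) − D)/v².
√(D² + v²x²) = √(0.040² + 0.75² × 340²) = 255.0; v² = 0.5625.
t = (255.0 − 0.040)/0.5625 = 453 days (vs. the pure-advection estimate x/v = 453 d).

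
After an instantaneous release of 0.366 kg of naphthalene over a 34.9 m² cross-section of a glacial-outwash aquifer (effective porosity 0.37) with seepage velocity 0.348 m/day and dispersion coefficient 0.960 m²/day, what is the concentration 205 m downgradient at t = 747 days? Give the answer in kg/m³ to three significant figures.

0.000104 kg/m³

For an instantaneous plane source, C(x,t) = M/(n_e·A·√(4πDt)) · exp(−(x−vt)²/(4Dt)), with n_e·A the pore (flow) area.
Plume center vt = 0.348 × 747 = 259.956 m, so the well at 205 m is 54.956 m upgradient of the peak.
√(4πDt) = 94.93 m, giving peak height M/(n_e·A·√(4πDt)) = 0.366/(0.37 × 34.9 × 94.93) = 0.0002986 kg/m³.
(x−vt)²/(4Dt) = (-54.956)²/(4 × 0.960 × 747) = 1.053; exp(−1.053) = 0.3489.
C = 0.0002986 × 0.3489 = 0.000104 kg/m³.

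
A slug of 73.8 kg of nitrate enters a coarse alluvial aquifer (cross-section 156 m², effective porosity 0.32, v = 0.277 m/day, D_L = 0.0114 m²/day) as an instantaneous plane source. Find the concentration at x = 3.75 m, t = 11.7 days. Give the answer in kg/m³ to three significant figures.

0.703 kg/m³

For an instantaneous plane source, C(x,t) = M/(n_e·A·√(4πDt)) · exp(−(x−vt)²/(4Dt)), with n_e·A the pore (flow) area.
Plume center vt = 0.277 × 11.7 = 3.2409 m, so the well at 3.75 m is 0.5091 m downgradient of the peak.
√(4πDt) = 1.295 m, giving peak height M/(n_e·A·√(4πDt)) = 73.8/(0.32 × 156 × 1.295) = 1.142 kg/m³.
(x−vt)²/(4Dt) = (0.5091)²/(4 × 0.0114 × 11.7) = 0.4858; exp(−0.4858) = 0.6152.
C = 1.142 × 0.6152 = 0.703 kg/m³.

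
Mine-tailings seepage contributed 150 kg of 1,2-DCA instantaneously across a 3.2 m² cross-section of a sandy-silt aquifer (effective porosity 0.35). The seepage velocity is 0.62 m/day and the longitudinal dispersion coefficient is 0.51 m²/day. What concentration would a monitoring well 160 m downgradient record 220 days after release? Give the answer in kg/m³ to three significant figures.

1.03 kg/m³

For an instantaneous plane source, C(x,t) = M/(n_e·A·√(4πDt)) · exp(−(x−vt)²/(4Dt)), with n_e·A the pore (flow) area.
Plume center vt = 0.62 × 220 = 136.4 m, so the well at 160 m is 23.6 m downgradient of the peak.
√(4πDt) = 37.55 m, giving peak height M/(n_e·A·√(4πDt)) = 150/(0.35 × 3.2 × 37.55) = 3.567 kg/m³.
(x−vt)²/(4Dt) = (23.6)²/(4 × 0.51 × 220) = 1.241; exp(−1.241) = 0.2891.
C = 3.567 × 0.2891 = 1.03 kg/m³.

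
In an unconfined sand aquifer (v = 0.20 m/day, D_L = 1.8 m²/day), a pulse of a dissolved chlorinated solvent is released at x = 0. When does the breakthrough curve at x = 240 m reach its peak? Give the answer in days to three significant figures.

For the 1D instantaneous-source solution, setting ∂C/∂t = 0 at fixed x gives v²t² + 2Dt − x² = 0, so t = (√(D² + v²x²) − D)/v².
√(D² + v²x²) = √(1.8² + 0.20² × 240²) = 48.03; v² = 0.04.
t = (48.03 − 1.8)/0.04 = 1160 days (vs. the pure-advection estimate x/v = 1200 d).

1160 days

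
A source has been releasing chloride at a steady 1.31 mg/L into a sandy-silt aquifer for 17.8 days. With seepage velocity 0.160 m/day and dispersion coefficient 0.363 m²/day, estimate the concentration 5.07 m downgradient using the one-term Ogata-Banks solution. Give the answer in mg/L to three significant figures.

For a continuous step input, C/C₀ ≈ ½·erfc((x−vt)/(2√(Dt))).
vt = 0.160 × 17.8 = 2.848 m and 2√(Dt) = 2√(0.363 × 17.8) = 5.084 m.
Argument (x−vt)/(2√(Dt)) = (5.07 − 2.848)/5.084 = 0.4371; ½·erfc(0.4371) = 0.2682.
C = 1.31 × 0.2682 = 0.351 mg/L.

0.351 mg/L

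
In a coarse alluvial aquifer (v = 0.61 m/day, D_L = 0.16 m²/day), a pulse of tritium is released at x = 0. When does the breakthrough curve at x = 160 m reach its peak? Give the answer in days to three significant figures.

262 days

For the 1D instantaneous-source solution, setting ∂C/∂t = 0 at fixed x gives v²t² + 2Dt − x² = 0, so t = (√(D² + v²x²) − D)/v².
√(D² + v²x²) = √(0.16² + 0.61² × 160²) = 97.60; v² = 0.3721.
t = (97.60 − 0.16)/0.3721 = 262 days (vs. the pure-advection estimate x/v = 262 d).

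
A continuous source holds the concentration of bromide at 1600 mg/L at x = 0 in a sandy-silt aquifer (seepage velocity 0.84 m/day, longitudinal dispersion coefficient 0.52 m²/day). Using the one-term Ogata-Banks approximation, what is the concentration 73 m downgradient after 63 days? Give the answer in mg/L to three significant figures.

For a continuous step input, C/C₀ ≈ ½·erfc((x−vt)/(2√(Dt))).
vt = 0.84 × 63 = 52.92 m and 2√(Dt) = 2√(0.52 × 63) = 11.45 m.
Argument (x−vt)/(2√(Dt)) = (73 − 52.92)/11.45 = 1.754; ½·erfc(1.754) = 0.006559.
C = 1600 × 0.006559 = 10.5 mg/L.

10.5 mg/L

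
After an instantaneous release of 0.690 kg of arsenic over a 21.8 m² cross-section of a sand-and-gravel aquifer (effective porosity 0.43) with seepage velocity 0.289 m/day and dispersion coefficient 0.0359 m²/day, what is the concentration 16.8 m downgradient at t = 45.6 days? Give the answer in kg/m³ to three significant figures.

0.00219 kg/m³

For an instantaneous plane source, C(x,t) = M/(n_e·A·√(4πDt)) · exp(−(x−vt)²/(4Dt)), with n_e·A the pore (flow) area.
Plume center vt = 0.289 × 45.6 = 13.1784 m, so the well at 16.8 m is 3.6216 m downgradient of the peak.
√(4πDt) = 4.536 m, giving peak height M/(n_e·A·√(4πDt)) = 0.690/(0.43 × 21.8 × 4.536) = 0.01623 kg/m³.
(x−vt)²/(4Dt) = (3.6216)²/(4 × 0.0359 × 45.6) = 2.003; exp(−2.003) = 0.1349.
C = 0.01623 × 0.1349 = 0.00219 kg/m³.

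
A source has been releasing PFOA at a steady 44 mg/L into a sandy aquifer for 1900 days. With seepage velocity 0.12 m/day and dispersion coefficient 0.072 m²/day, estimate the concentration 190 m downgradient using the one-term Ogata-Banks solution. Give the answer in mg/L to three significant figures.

For a continuous step input, C/C₀ ≈ ½·erfc((x−vt)/(2√(Dt))).
vt = 0.12 × 1900 = 228 m and 2√(Dt) = 2√(0.072 × 1900) = 23.39 m.
Argument (x−vt)/(2√(Dt)) = (190 − 228)/23.39 = -1.625; ½·erfc(-1.625) = 0.9892.
C = 44 × 0.9892 = 43.5 mg/L.

43.5 mg/L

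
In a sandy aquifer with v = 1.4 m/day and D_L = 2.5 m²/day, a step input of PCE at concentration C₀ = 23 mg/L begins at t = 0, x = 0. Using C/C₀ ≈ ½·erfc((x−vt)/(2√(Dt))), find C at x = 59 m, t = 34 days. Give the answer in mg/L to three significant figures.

For a continuous step input, C/C₀ ≈ ½·erfc((x−vt)/(2√(Dt))).
vt = 1.4 × 34 = 47.6 m and 2√(Dt) = 2√(2.5 × 34) = 18.44 m.
Argument (x−vt)/(2√(Dt)) = (59 − 47.6)/18.44 = 0.6182; ½·erfc(0.6182) = 0.1910.
C = 23 × 0.1910 = 4.39 mg/L.

4.39 mg/L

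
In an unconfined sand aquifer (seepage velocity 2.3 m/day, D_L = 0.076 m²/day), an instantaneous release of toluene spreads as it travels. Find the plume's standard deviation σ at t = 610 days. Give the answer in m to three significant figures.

Dispersive spreading gives a Gaussian with σ² = 2Dt; advection only shifts the center.
σ = √(2 × 0.076 × 610) = 9.63 m.

9.63 m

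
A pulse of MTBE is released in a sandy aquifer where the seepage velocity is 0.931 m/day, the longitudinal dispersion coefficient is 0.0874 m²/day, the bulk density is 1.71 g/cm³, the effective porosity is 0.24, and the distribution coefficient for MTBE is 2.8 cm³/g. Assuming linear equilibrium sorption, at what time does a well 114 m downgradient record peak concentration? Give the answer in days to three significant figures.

Retardation factor R = 1 + ρ_b·K_d/n = 1 + 1.71 × 2.8/0.24 = 20.95.
Sorption retards both mechanisms: v_R = v/R = 0.04444 m/day, D_R = D/R = 0.004172 m²/day.
Peak time from v_R²t² + 2D_R t − x² = 0: t = (√(D_R² + v_R²x²) − D_R)/v_R².
√(D_R² + v_R²x²) = √(0.004172² + 0.04444² × 114²) = 5.066; v_R² = 0.001975.
t = (5.066 − 0.004172)/0.001975 = 2560 days.

2560 days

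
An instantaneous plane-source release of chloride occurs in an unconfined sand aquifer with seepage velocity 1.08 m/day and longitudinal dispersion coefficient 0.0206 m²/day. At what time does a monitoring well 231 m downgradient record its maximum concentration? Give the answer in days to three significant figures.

For the 1D instantaneous-source solution, setting ∂C/∂t = 0 at fixed x gives v²t² + 2Dt − x² = 0, so t = (√(D² + v²x²) − D)/v².
√(D² + v²x²) = √(0.0206² + 1.08² × 231²) = 249.5; v² = 1.1664.
t = (249.5 − 0.0206)/1.1664 = 214 days (vs. the pure-advection estimate x/v = 214 d).

214 days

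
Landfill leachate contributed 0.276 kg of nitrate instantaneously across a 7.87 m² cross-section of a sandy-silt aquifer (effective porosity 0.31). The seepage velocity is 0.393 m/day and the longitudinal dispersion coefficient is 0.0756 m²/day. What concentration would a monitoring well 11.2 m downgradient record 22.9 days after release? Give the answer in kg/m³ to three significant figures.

For an instantaneous plane source, C(x,t) = M/(n_e·A·√(4πDt)) · exp(−(x−vt)²/(4Dt)), with n_e·A the pore (flow) area.
Plume center vt = 0.393 × 22.9 = 8.9997 m, so the well at 11.2 m is 2.2003 m downgradient of the peak.
√(4πDt) = 4.664 m, giving peak height M/(n_e·A·√(4πDt)) = 0.276/(0.31 × 7.87 × 4.664) = 0.02426 kg/m³.
(x−vt)²/(4Dt) = (2.2003)²/(4 × 0.0756 × 22.9) = 0.6991; exp(−0.6991) = 0.4970.
C = 0.02426 × 0.4970 = 0.0121 kg/m³.

0.0121 kg/m³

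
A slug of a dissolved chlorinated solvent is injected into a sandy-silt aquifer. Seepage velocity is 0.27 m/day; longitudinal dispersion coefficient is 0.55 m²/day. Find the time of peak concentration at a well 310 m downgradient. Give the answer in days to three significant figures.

For the 1D instantaneous-source solution, setting ∂C/∂t = 0 at fixed x gives v²t² + 2Dt − x² = 0, so t = (√(D² + v²x²) − D)/v².
√(D² + v²x²) = √(0.55² + 0.27² × 310²) = 83.70; v² = 0.0729.
t = (83.70 − 0.55)/0.0729 = 1140 days (vs. the pure-advection estimate x/v = 1150 d).

1140 days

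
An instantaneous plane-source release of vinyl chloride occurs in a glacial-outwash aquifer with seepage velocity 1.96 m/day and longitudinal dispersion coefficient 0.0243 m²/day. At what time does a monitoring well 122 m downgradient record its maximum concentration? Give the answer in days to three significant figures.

62.2 days

For the 1D instantaneous-source solution, setting ∂C/∂t = 0 at fixed x gives v²t² + 2Dt − x² = 0, so t = (√(D² + v²x²) − D)/v².
√(D² + v²x²) = √(0.0243² + 1.96² × 122²) = 239.1; v² = 3.8416.
t = (239.1 − 0.0243)/3.8416 = 62.2 days (vs. the pure-advection estimate x/v = 62.2 d).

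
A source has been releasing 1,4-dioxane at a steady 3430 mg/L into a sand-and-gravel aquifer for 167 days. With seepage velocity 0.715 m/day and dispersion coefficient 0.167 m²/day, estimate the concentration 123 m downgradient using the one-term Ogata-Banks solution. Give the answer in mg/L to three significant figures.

For a continuous step input, C/C₀ ≈ ½·erfc((x−vt)/(2√(Dt))).
vt = 0.715 × 167 = 119.405 m and 2√(Dt) = 2√(0.167 × 167) = 10.56 m.
Argument (x−vt)/(2√(Dt)) = (123 − 119.405)/10.56 = 0.3404; ½·erfc(0.3404) = 0.3151.
C = 3430 × 0.3151 = 1080 mg/L.

1080 mg/L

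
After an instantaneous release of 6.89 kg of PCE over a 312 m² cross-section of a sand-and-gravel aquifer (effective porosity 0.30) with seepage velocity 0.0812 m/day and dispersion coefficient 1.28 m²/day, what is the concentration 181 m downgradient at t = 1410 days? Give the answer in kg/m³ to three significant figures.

For an instantaneous plane source, C(x,t) = M/(n_e·A·√(4πDt)) · exp(−(x−vt)²/(4Dt)), with n_e·A the pore (flow) area.
Plume center vt = 0.0812 × 1410 = 114.492 m, so the well at 181 m is 66.508 m downgradient of the peak.
√(4πDt) = 150.6 m, giving peak height M/(n_e·A·√(4πDt)) = 6.89/(0.30 × 312 × 150.6) = 0.0004888 kg/m³.
(x−vt)²/(4Dt) = (66.508)²/(4 × 1.28 × 1410) = 0.6127; exp(−0.6127) = 0.5419.
C = 0.0004888 × 0.5419 = 0.000265 kg/m³.

0.000265 kg/m³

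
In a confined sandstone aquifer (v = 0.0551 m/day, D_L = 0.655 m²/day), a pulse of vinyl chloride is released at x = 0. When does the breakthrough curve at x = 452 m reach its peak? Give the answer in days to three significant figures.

7990 days

For the 1D instantaneous-source solution, setting ∂C/∂t = 0 at fixed x gives v²t² + 2Dt − x² = 0, so t = (√(D² + v²x²) − D)/v².
√(D² + v²x²) = √(0.655² + 0.0551² × 452²) = 24.91; v² = 0.00303601.
t = (24.91 − 0.655)/0.00303601 = 7990 days (vs. the pure-advection estimate x/v = 8200 d).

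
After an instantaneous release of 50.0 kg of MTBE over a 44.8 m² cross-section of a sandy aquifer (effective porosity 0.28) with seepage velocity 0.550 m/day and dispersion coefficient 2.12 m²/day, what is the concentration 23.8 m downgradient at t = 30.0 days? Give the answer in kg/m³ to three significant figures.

For an instantaneous plane source, C(x,t) = M/(n_e·A·√(4πDt)) · exp(−(x−vt)²/(4Dt)), with n_e·A the pore (flow) area.
Plume center vt = 0.550 × 30.0 = 16.5 m, so the well at 23.8 m is 7.3 m downgradient of the peak.
√(4πDt) = 28.27 m, giving peak height M/(n_e·A·√(4πDt)) = 50.0/(0.28 × 44.8 × 28.27) = 0.1410 kg/m³.
(x−vt)²/(4Dt) = (7.3)²/(4 × 2.12 × 30.0) = 0.2095; exp(−0.2095) = 0.8110.
C = 0.1410 × 0.8110 = 0.114 kg/m³.

0.114 kg/m³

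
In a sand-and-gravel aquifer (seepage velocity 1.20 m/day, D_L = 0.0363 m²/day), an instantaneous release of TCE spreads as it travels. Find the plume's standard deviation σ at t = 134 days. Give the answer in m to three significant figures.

3.12 m

Dispersive spreading gives a Gaussian with σ² = 2Dt; advection only shifts the center.
σ = √(2 × 0.0363 × 134) = 3.12 m.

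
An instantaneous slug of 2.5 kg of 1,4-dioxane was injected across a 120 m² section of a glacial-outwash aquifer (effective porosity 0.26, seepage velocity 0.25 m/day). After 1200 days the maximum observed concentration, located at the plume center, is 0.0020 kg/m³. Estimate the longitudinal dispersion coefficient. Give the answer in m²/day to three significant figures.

At the plume center C_max = M/(n_e·A·√(4πDt)), so D = M²/(4πt·(n_e·A·C_max)²).
n_e·A·C_max = 0.26 × 120 × 0.0020 = 0.06240 kg/m.
D = 2.5²/(4π × 1200 × 0.06240²) = 0.106 m²/day.

0.106 m²/day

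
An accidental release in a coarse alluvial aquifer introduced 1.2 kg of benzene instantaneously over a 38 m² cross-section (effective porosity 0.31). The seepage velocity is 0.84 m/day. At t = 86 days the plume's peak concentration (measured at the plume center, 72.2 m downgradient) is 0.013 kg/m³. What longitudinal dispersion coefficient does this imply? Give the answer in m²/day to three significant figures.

0.0568 m²/day

At the plume center C_max = M/(n_e·A·√(4πDt)), so D = M²/(4πt·(n_e·A·C_max)²).
n_e·A·C_max = 0.31 × 38 × 0.013 = 0.1531 kg/m.
D = 1.2²/(4π × 86 × 0.1531²) = 0.0568 m²/day.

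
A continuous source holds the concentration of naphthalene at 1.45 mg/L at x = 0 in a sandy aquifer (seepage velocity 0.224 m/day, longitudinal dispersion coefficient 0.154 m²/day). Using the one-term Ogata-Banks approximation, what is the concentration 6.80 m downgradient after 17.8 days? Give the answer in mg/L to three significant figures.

0.166 mg/L

For a continuous step input, C/C₀ ≈ ½·erfc((x−vt)/(2√(Dt))).
vt = 0.224 × 17.8 = 3.9872 m and 2√(Dt) = 2√(0.154 × 17.8) = 3.311 m.
Argument (x−vt)/(2√(Dt)) = (6.80 − 3.9872)/3.311 = 0.8495; ½·erfc(0.8495) = 0.1148.
C = 1.45 × 0.1148 = 0.166 mg/L.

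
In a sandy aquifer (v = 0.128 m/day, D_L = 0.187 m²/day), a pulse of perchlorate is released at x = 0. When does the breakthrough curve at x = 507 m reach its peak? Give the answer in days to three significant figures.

For the 1D instantaneous-source solution, setting ∂C/∂t = 0 at fixed x gives v²t² + 2Dt − x² = 0, so t = (√(D² + v²x²) − D)/v².
√(D² + v²x²) = √(0.187² + 0.128² × 507²) = 64.90; v² = 0.016384.
t = (64.90 − 0.187)/0.016384 = 3950 days (vs. the pure-advection estimate x/v = 3960 d).

3950 days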